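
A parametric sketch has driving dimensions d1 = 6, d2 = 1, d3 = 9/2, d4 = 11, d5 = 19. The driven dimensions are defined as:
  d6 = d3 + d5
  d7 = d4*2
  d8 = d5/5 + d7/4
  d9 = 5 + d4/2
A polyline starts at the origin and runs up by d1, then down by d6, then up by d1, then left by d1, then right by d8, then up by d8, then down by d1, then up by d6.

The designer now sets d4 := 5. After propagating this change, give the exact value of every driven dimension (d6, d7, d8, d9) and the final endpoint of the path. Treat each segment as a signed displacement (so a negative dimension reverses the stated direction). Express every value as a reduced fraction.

Apply edit: d4 := 5
  d6 = d3 + d5 = 47/2
  d7 = d4*2 = 10
  d8 = d5/5 + d7/4 = 63/10
  d9 = 5 + d4/2 = 15/2
Walk from origin (0, 0):
  seg 1: up by d1 = 6 → (0, 6)
  seg 2: down by d6 = 47/2 → (0, -35/2)
  seg 3: up by d1 = 6 → (0, -23/2)
  seg 4: left by d1 = 6 → (-6, -23/2)
  seg 5: right by d8 = 63/10 → (3/10, -23/2)
  seg 6: up by d8 = 63/10 → (3/10, -26/5)
  seg 7: down by d1 = 6 → (3/10, -56/5)
  seg 8: up by d6 = 47/2 → (3/10, 123/10)

d6 = 47/2
d7 = 10
d8 = 63/10
d9 = 15/2
endpoint = (3/10, 123/10)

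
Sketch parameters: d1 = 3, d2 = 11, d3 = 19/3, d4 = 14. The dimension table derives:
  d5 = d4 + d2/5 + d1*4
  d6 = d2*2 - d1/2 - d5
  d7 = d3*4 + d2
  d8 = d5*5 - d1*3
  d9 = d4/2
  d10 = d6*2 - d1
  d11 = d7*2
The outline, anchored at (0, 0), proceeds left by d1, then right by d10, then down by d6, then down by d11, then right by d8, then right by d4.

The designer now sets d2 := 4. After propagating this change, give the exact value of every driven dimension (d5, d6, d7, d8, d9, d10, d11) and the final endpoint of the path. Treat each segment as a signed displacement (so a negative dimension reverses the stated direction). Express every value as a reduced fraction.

d5 = 134/5
d6 = -203/10
d7 = 88/3
d8 = 125
d9 = 7
d10 = -218/5
d11 = 176/3
endpoint = (462/5, -1151/30)

Apply edit: d2 := 4
  d5 = d4 + d2/5 + d1*4 = 134/5
  d6 = d2*2 - d1/2 - d5 = -203/10
  d7 = d3*4 + d2 = 88/3
  d8 = d5*5 - d1*3 = 125
  d9 = d4/2 = 7
  d10 = d6*2 - d1 = -218/5
  d11 = d7*2 = 176/3
Walk from origin (0, 0):
  seg 1: left by d1 = 3 → (-3, 0)
  seg 2: right by d10 = -218/5 → (-233/5, 0)
  seg 3: down by d6 = -203/10 → (-233/5, 203/10)
  seg 4: down by d11 = 176/3 → (-233/5, -1151/30)
  seg 5: right by d8 = 125 → (392/5, -1151/30)
  seg 6: right by d4 = 14 → (462/5, -1151/30)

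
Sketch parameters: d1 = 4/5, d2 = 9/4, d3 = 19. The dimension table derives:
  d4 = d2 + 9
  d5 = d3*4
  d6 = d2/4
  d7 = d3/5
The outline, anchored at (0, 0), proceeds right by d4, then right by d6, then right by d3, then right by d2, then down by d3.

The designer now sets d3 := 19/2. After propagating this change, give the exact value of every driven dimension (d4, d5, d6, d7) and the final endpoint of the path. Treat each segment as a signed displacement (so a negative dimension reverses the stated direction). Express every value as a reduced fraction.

Apply edit: d3 := 19/2
  d4 = d2 + 9 = 45/4
  d5 = d3*4 = 38
  d6 = d2/4 = 9/16
  d7 = d3/5 = 19/10
Walk from origin (0, 0):
  seg 1: right by d4 = 45/4 → (45/4, 0)
  seg 2: right by d6 = 9/16 → (189/16, 0)
  seg 3: right by d3 = 19/2 → (341/16, 0)
  seg 4: right by d2 = 9/4 → (377/16, 0)
  seg 5: down by d3 = 19/2 → (377/16, -19/2)

d4 = 45/4
d5 = 38
d6 = 9/16
d7 = 19/10
endpoint = (377/16, -19/2)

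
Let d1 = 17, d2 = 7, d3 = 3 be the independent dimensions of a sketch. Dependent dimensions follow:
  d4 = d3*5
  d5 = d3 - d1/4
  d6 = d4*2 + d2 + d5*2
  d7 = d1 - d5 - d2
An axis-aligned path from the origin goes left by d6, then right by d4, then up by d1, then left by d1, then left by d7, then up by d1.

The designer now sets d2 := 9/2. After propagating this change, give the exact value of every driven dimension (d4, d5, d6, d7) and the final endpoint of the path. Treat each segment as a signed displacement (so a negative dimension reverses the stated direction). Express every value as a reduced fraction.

d4 = 15
d5 = -5/4
d6 = 32
d7 = 55/4
endpoint = (-191/4, 34)

Apply edit: d2 := 9/2
  d4 = d3*5 = 15
  d5 = d3 - d1/4 = -5/4
  d6 = d4*2 + d2 + d5*2 = 32
  d7 = d1 - d5 - d2 = 55/4
Walk from origin (0, 0):
  seg 1: left by d6 = 32 → (-32, 0)
  seg 2: right by d4 = 15 → (-17, 0)
  seg 3: up by d1 = 17 → (-17, 17)
  seg 4: left by d1 = 17 → (-34, 17)
  seg 5: left by d7 = 55/4 → (-191/4, 17)
  seg 6: up by d1 = 17 → (-191/4, 34)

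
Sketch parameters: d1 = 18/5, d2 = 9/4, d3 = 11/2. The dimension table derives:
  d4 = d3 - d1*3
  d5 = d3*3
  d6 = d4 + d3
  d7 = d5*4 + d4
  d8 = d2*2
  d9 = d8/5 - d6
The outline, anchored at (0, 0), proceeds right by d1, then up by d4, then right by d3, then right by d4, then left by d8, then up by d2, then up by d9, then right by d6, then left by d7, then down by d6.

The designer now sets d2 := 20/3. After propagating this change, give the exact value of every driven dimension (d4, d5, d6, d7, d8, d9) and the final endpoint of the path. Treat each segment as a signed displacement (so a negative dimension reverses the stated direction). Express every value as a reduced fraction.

Apply edit: d2 := 20/3
  d4 = d3 - d1*3 = -53/10
  d5 = d3*3 = 33/2
  d6 = d4 + d3 = 1/5
  d7 = d5*4 + d4 = 607/10
  d8 = d2*2 = 40/3
  d9 = d8/5 - d6 = 37/15
Walk from origin (0, 0):
  seg 1: right by d1 = 18/5 → (18/5, 0)
  seg 2: up by d4 = -53/10 → (18/5, -53/10)
  seg 3: right by d3 = 11/2 → (91/10, -53/10)
  seg 4: right by d4 = -53/10 → (19/5, -53/10)
  seg 5: left by d8 = 40/3 → (-143/15, -53/10)
  seg 6: up by d2 = 20/3 → (-143/15, 41/30)
  seg 7: up by d9 = 37/15 → (-143/15, 23/6)
  seg 8: right by d6 = 1/5 → (-28/3, 23/6)
  seg 9: left by d7 = 607/10 → (-2101/30, 23/6)
  seg 10: down by d6 = 1/5 → (-2101/30, 109/30)

d4 = -53/10
d5 = 33/2
d6 = 1/5
d7 = 607/10
d8 = 40/3
d9 = 37/15
endpoint = (-2101/30, 109/30)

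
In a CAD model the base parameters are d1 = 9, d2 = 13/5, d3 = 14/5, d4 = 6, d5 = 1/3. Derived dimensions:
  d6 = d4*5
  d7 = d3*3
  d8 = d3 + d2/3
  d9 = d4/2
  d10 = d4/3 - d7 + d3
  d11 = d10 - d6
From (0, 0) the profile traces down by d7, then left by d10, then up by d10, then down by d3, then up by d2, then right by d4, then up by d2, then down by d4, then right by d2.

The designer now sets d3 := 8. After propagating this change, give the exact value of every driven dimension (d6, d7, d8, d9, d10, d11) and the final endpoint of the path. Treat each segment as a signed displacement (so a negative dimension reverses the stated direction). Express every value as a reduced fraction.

Apply edit: d3 := 8
  d6 = d4*5 = 30
  d7 = d3*3 = 24
  d8 = d3 + d2/3 = 133/15
  d9 = d4/2 = 3
  d10 = d4/3 - d7 + d3 = -14
  d11 = d10 - d6 = -44
Walk from origin (0, 0):
  seg 1: down by d7 = 24 → (0, -24)
  seg 2: left by d10 = -14 → (14, -24)
  seg 3: up by d10 = -14 → (14, -38)
  seg 4: down by d3 = 8 → (14, -46)
  seg 5: up by d2 = 13/5 → (14, -217/5)
  seg 6: right by d4 = 6 → (20, -217/5)
  seg 7: up by d2 = 13/5 → (20, -204/5)
  seg 8: down by d4 = 6 → (20, -234/5)
  seg 9: right by d2 = 13/5 → (113/5, -234/5)

d6 = 30
d7 = 24
d8 = 133/15
d9 = 3
d10 = -14
d11 = -44
endpoint = (113/5, -234/5)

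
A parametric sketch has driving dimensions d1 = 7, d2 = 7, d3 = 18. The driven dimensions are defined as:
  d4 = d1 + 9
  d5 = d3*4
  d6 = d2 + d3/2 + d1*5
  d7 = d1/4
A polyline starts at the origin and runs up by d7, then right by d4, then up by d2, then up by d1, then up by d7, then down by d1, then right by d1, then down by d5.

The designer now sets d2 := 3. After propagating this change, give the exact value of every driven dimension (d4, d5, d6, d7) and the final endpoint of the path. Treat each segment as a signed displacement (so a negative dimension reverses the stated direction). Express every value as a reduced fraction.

d4 = 16
d5 = 72
d6 = 47
d7 = 7/4
endpoint = (23, -131/2)

Apply edit: d2 := 3
  d4 = d1 + 9 = 16
  d5 = d3*4 = 72
  d6 = d2 + d3/2 + d1*5 = 47
  d7 = d1/4 = 7/4
Walk from origin (0, 0):
  seg 1: up by d7 = 7/4 → (0, 7/4)
  seg 2: right by d4 = 16 → (16, 7/4)
  seg 3: up by d2 = 3 → (16, 19/4)
  seg 4: up by d1 = 7 → (16, 47/4)
  seg 5: up by d7 = 7/4 → (16, 27/2)
  seg 6: down by d1 = 7 → (16, 13/2)
  seg 7: right by d1 = 7 → (23, 13/2)
  seg 8: down by d5 = 72 → (23, -131/2)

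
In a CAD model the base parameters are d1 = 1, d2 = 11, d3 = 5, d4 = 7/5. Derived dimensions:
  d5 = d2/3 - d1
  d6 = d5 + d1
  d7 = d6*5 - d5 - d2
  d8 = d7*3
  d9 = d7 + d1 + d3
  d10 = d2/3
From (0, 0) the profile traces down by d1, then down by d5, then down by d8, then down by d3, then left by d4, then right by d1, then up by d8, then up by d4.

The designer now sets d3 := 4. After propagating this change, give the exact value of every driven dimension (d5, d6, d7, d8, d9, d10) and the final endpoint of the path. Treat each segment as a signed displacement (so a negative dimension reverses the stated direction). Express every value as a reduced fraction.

d5 = 8/3
d6 = 11/3
d7 = 14/3
d8 = 14
d9 = 29/3
d10 = 11/3
endpoint = (-2/5, -94/15)

Apply edit: d3 := 4
  d5 = d2/3 - d1 = 8/3
  d6 = d5 + d1 = 11/3
  d7 = d6*5 - d5 - d2 = 14/3
  d8 = d7*3 = 14
  d9 = d7 + d1 + d3 = 29/3
  d10 = d2/3 = 11/3
Walk from origin (0, 0):
  seg 1: down by d1 = 1 → (0, -1)
  seg 2: down by d5 = 8/3 → (0, -11/3)
  seg 3: down by d8 = 14 → (0, -53/3)
  seg 4: down by d3 = 4 → (0, -65/3)
  seg 5: left by d4 = 7/5 → (-7/5, -65/3)
  seg 6: right by d1 = 1 → (-2/5, -65/3)
  seg 7: up by d8 = 14 → (-2/5, -23/3)
  seg 8: up by d4 = 7/5 → (-2/5, -94/15)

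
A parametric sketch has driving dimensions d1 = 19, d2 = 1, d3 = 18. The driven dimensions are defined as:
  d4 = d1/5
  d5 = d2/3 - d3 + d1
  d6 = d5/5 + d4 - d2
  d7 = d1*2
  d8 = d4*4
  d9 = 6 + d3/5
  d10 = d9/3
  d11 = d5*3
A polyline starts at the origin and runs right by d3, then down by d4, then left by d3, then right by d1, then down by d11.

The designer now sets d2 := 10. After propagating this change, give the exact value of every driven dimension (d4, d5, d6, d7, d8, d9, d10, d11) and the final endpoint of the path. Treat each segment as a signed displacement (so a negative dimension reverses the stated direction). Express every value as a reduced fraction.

d4 = 19/5
d5 = 13/3
d6 = -16/3
d7 = 38
d8 = 76/5
d9 = 48/5
d10 = 16/5
d11 = 13
endpoint = (19, -84/5)

Apply edit: d2 := 10
  d4 = d1/5 = 19/5
  d5 = d2/3 - d3 + d1 = 13/3
  d6 = d5/5 + d4 - d2 = -16/3
  d7 = d1*2 = 38
  d8 = d4*4 = 76/5
  d9 = 6 + d3/5 = 48/5
  d10 = d9/3 = 16/5
  d11 = d5*3 = 13
Walk from origin (0, 0):
  seg 1: right by d3 = 18 → (18, 0)
  seg 2: down by d4 = 19/5 → (18, -19/5)
  seg 3: left by d3 = 18 → (0, -19/5)
  seg 4: right by d1 = 19 → (19, -19/5)
  seg 5: down by d11 = 13 → (19, -84/5)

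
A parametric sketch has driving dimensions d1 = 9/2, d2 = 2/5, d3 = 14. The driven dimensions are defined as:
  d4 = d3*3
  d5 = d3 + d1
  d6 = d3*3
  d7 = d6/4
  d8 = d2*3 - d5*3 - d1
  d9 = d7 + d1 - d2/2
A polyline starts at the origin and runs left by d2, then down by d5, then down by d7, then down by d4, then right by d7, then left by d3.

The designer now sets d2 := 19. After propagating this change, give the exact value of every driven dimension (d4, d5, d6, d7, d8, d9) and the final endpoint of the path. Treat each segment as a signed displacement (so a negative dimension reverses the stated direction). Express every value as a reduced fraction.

d4 = 42
d5 = 37/2
d6 = 42
d7 = 21/2
d8 = -3
d9 = 11/2
endpoint = (-45/2, -71)

Apply edit: d2 := 19
  d4 = d3*3 = 42
  d5 = d3 + d1 = 37/2
  d6 = d3*3 = 42
  d7 = d6/4 = 21/2
  d8 = d2*3 - d5*3 - d1 = -3
  d9 = d7 + d1 - d2/2 = 11/2
Walk from origin (0, 0):
  seg 1: left by d2 = 19 → (-19, 0)
  seg 2: down by d5 = 37/2 → (-19, -37/2)
  seg 3: down by d7 = 21/2 → (-19, -29)
  seg 4: down by d4 = 42 → (-19, -71)
  seg 5: right by d7 = 21/2 → (-17/2, -71)
  seg 6: left by d3 = 14 → (-45/2, -71)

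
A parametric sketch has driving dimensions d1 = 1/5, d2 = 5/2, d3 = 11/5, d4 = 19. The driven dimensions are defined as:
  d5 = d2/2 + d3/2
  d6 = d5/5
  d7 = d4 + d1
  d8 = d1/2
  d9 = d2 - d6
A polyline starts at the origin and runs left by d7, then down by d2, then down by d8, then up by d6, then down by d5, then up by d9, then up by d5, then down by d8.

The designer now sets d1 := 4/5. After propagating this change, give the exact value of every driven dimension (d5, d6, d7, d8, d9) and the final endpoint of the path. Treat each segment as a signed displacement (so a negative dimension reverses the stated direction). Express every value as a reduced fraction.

d5 = 47/20
d6 = 47/100
d7 = 99/5
d8 = 2/5
d9 = 203/100
endpoint = (-99/5, -4/5)

Apply edit: d1 := 4/5
  d5 = d2/2 + d3/2 = 47/20
  d6 = d5/5 = 47/100
  d7 = d4 + d1 = 99/5
  d8 = d1/2 = 2/5
  d9 = d2 - d6 = 203/100
Walk from origin (0, 0):
  seg 1: left by d7 = 99/5 → (-99/5, 0)
  seg 2: down by d2 = 5/2 → (-99/5, -5/2)
  seg 3: down by d8 = 2/5 → (-99/5, -29/10)
  seg 4: up by d6 = 47/100 → (-99/5, -243/100)
  seg 5: down by d5 = 47/20 → (-99/5, -239/50)
  seg 6: up by d9 = 203/100 → (-99/5, -11/4)
  seg 7: up by d5 = 47/20 → (-99/5, -2/5)
  seg 8: down by d8 = 2/5 → (-99/5, -4/5)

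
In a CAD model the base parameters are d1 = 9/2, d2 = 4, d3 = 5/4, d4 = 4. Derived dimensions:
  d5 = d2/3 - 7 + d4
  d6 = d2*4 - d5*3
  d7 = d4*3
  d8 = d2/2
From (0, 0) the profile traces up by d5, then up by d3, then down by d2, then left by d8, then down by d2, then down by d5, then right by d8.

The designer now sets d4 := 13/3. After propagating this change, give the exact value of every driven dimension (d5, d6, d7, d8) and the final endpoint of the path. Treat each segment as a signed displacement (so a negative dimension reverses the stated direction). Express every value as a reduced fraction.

d5 = -4/3
d6 = 20
d7 = 13
d8 = 2
endpoint = (0, -27/4)

Apply edit: d4 := 13/3
  d5 = d2/3 - 7 + d4 = -4/3
  d6 = d2*4 - d5*3 = 20
  d7 = d4*3 = 13
  d8 = d2/2 = 2
Walk from origin (0, 0):
  seg 1: up by d5 = -4/3 → (0, -4/3)
  seg 2: up by d3 = 5/4 → (0, -1/12)
  seg 3: down by d2 = 4 → (0, -49/12)
  seg 4: left by d8 = 2 → (-2, -49/12)
  seg 5: down by d2 = 4 → (-2, -97/12)
  seg 6: down by d5 = -4/3 → (-2, -27/4)
  seg 7: right by d8 = 2 → (0, -27/4)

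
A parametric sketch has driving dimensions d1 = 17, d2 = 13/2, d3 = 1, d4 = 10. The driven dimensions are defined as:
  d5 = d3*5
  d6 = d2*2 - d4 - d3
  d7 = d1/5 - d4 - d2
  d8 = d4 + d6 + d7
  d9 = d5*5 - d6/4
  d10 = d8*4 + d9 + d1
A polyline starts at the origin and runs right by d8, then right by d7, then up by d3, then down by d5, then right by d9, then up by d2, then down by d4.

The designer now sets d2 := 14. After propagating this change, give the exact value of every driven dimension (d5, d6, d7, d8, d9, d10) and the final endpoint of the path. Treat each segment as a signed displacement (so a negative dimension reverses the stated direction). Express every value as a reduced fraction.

d5 = 5
d6 = 17
d7 = -103/5
d8 = 32/5
d9 = 83/4
d10 = 1267/20
endpoint = (131/20, 0)

Apply edit: d2 := 14
  d5 = d3*5 = 5
  d6 = d2*2 - d4 - d3 = 17
  d7 = d1/5 - d4 - d2 = -103/5
  d8 = d4 + d6 + d7 = 32/5
  d9 = d5*5 - d6/4 = 83/4
  d10 = d8*4 + d9 + d1 = 1267/20
Walk from origin (0, 0):
  seg 1: right by d8 = 32/5 → (32/5, 0)
  seg 2: right by d7 = -103/5 → (-71/5, 0)
  seg 3: up by d3 = 1 → (-71/5, 1)
  seg 4: down by d5 = 5 → (-71/5, -4)
  seg 5: right by d9 = 83/4 → (131/20, -4)
  seg 6: up by d2 = 14 → (131/20, 10)
  seg 7: down by d4 = 10 → (131/20, 0)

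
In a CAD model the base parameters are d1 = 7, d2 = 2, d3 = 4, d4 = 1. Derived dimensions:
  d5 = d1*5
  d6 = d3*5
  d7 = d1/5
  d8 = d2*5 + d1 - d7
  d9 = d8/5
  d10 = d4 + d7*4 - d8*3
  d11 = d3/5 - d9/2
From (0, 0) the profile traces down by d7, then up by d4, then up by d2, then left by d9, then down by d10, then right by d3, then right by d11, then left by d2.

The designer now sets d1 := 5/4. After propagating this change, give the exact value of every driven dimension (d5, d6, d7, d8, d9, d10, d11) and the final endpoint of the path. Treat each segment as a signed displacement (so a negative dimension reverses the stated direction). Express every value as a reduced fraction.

Apply edit: d1 := 5/4
  d5 = d1*5 = 25/4
  d6 = d3*5 = 20
  d7 = d1/5 = 1/4
  d8 = d2*5 + d1 - d7 = 11
  d9 = d8/5 = 11/5
  d10 = d4 + d7*4 - d8*3 = -31
  d11 = d3/5 - d9/2 = -3/10
Walk from origin (0, 0):
  seg 1: down by d7 = 1/4 → (0, -1/4)
  seg 2: up by d4 = 1 → (0, 3/4)
  seg 3: up by d2 = 2 → (0, 11/4)
  seg 4: left by d9 = 11/5 → (-11/5, 11/4)
  seg 5: down by d10 = -31 → (-11/5, 135/4)
  seg 6: right by d3 = 4 → (9/5, 135/4)
  seg 7: right by d11 = -3/10 → (3/2, 135/4)
  seg 8: left by d2 = 2 → (-1/2, 135/4)

d5 = 25/4
d6 = 20
d7 = 1/4
d8 = 11
d9 = 11/5
d10 = -31
d11 = -3/10
endpoint = (-1/2, 135/4)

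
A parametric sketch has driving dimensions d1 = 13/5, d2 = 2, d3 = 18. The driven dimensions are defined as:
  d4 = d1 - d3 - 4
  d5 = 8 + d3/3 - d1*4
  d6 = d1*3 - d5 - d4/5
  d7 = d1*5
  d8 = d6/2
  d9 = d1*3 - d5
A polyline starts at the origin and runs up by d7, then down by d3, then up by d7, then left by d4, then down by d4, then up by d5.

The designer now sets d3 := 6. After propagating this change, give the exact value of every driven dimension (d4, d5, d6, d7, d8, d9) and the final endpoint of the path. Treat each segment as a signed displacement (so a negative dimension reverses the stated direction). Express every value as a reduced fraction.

d4 = -37/5
d5 = -2/5
d6 = 242/25
d7 = 13
d8 = 121/25
d9 = 41/5
endpoint = (37/5, 27)

Apply edit: d3 := 6
  d4 = d1 - d3 - 4 = -37/5
  d5 = 8 + d3/3 - d1*4 = -2/5
  d6 = d1*3 - d5 - d4/5 = 242/25
  d7 = d1*5 = 13
  d8 = d6/2 = 121/25
  d9 = d1*3 - d5 = 41/5
Walk from origin (0, 0):
  seg 1: up by d7 = 13 → (0, 13)
  seg 2: down by d3 = 6 → (0, 7)
  seg 3: up by d7 = 13 → (0, 20)
  seg 4: left by d4 = -37/5 → (37/5, 20)
  seg 5: down by d4 = -37/5 → (37/5, 137/5)
  seg 6: up by d5 = -2/5 → (37/5, 27)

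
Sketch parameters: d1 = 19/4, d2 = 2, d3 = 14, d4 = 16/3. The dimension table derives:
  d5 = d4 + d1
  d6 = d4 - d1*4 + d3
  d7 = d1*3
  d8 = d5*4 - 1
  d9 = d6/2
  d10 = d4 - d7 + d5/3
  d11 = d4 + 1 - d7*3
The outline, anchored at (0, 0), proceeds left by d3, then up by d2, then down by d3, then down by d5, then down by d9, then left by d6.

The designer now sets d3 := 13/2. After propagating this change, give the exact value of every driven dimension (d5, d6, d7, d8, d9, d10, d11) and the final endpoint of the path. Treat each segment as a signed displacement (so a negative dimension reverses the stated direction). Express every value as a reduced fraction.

d5 = 121/12
d6 = -43/6
d7 = 57/4
d8 = 118/3
d9 = -43/12
d10 = -50/9
d11 = -437/12
endpoint = (2/3, -11)

Apply edit: d3 := 13/2
  d5 = d4 + d1 = 121/12
  d6 = d4 - d1*4 + d3 = -43/6
  d7 = d1*3 = 57/4
  d8 = d5*4 - 1 = 118/3
  d9 = d6/2 = -43/12
  d10 = d4 - d7 + d5/3 = -50/9
  d11 = d4 + 1 - d7*3 = -437/12
Walk from origin (0, 0):
  seg 1: left by d3 = 13/2 → (-13/2, 0)
  seg 2: up by d2 = 2 → (-13/2, 2)
  seg 3: down by d3 = 13/2 → (-13/2, -9/2)
  seg 4: down by d5 = 121/12 → (-13/2, -175/12)
  seg 5: down by d9 = -43/12 → (-13/2, -11)
  seg 6: left by d6 = -43/6 → (2/3, -11)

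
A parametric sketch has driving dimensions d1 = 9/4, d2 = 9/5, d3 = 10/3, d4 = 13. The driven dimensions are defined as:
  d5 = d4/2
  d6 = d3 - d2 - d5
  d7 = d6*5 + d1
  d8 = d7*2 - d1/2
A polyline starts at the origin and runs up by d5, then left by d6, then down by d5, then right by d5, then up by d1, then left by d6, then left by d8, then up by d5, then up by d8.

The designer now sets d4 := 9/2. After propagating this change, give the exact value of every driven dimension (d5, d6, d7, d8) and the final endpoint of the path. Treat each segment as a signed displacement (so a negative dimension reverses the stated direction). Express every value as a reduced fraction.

d5 = 9/4
d6 = -43/60
d7 = -4/3
d8 = -91/24
endpoint = (299/40, 17/24)

Apply edit: d4 := 9/2
  d5 = d4/2 = 9/4
  d6 = d3 - d2 - d5 = -43/60
  d7 = d6*5 + d1 = -4/3
  d8 = d7*2 - d1/2 = -91/24
Walk from origin (0, 0):
  seg 1: up by d5 = 9/4 → (0, 9/4)
  seg 2: left by d6 = -43/60 → (43/60, 9/4)
  seg 3: down by d5 = 9/4 → (43/60, 0)
  seg 4: right by d5 = 9/4 → (89/30, 0)
  seg 5: up by d1 = 9/4 → (89/30, 9/4)
  seg 6: left by d6 = -43/60 → (221/60, 9/4)
  seg 7: left by d8 = -91/24 → (299/40, 9/4)
  seg 8: up by d5 = 9/4 → (299/40, 9/2)
  seg 9: up by d8 = -91/24 → (299/40, 17/24)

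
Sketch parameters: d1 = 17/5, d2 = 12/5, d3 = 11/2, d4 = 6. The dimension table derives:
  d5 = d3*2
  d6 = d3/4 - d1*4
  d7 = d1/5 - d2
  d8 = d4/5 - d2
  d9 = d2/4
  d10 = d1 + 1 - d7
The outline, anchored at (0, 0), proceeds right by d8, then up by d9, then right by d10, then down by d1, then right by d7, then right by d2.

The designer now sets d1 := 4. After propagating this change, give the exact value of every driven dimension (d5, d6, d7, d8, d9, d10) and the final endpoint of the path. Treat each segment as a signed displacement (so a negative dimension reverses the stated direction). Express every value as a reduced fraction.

d5 = 11
d6 = -117/8
d7 = -8/5
d8 = -6/5
d9 = 3/5
d10 = 33/5
endpoint = (31/5, -17/5)

Apply edit: d1 := 4
  d5 = d3*2 = 11
  d6 = d3/4 - d1*4 = -117/8
  d7 = d1/5 - d2 = -8/5
  d8 = d4/5 - d2 = -6/5
  d9 = d2/4 = 3/5
  d10 = d1 + 1 - d7 = 33/5
Walk from origin (0, 0):
  seg 1: right by d8 = -6/5 → (-6/5, 0)
  seg 2: up by d9 = 3/5 → (-6/5, 3/5)
  seg 3: right by d10 = 33/5 → (27/5, 3/5)
  seg 4: down by d1 = 4 → (27/5, -17/5)
  seg 5: right by d7 = -8/5 → (19/5, -17/5)
  seg 6: right by d2 = 12/5 → (31/5, -17/5)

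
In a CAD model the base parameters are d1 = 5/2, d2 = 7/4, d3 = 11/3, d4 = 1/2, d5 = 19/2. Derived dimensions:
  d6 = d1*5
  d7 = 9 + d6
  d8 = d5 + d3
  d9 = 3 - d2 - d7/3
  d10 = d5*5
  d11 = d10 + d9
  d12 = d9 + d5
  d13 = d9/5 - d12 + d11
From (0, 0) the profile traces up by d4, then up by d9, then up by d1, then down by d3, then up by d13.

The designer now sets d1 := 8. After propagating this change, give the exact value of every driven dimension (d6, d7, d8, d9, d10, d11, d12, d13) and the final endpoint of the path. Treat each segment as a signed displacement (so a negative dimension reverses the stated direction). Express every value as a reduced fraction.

d6 = 40
d7 = 49
d8 = 79/6
d9 = -181/12
d10 = 95/2
d11 = 389/12
d12 = -67/12
d13 = 2099/60
endpoint = (0, 371/15)

Apply edit: d1 := 8
  d6 = d1*5 = 40
  d7 = 9 + d6 = 49
  d8 = d5 + d3 = 79/6
  d9 = 3 - d2 - d7/3 = -181/12
  d10 = d5*5 = 95/2
  d11 = d10 + d9 = 389/12
  d12 = d9 + d5 = -67/12
  d13 = d9/5 - d12 + d11 = 2099/60
Walk from origin (0, 0):
  seg 1: up by d4 = 1/2 → (0, 1/2)
  seg 2: up by d9 = -181/12 → (0, -175/12)
  seg 3: up by d1 = 8 → (0, -79/12)
  seg 4: down by d3 = 11/3 → (0, -41/4)
  seg 5: up by d13 = 2099/60 → (0, 371/15)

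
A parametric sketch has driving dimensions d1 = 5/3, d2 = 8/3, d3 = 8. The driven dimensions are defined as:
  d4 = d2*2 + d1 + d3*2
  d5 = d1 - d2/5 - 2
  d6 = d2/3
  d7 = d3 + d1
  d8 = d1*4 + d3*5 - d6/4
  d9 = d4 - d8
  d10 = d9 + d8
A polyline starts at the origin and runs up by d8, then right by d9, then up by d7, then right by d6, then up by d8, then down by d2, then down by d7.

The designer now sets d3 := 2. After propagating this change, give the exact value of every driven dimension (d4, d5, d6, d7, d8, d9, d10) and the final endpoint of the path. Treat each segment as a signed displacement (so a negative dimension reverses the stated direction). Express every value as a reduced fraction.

d4 = 11
d5 = -13/15
d6 = 8/9
d7 = 11/3
d8 = 148/9
d9 = -49/9
d10 = 11
endpoint = (-41/9, 272/9)

Apply edit: d3 := 2
  d4 = d2*2 + d1 + d3*2 = 11
  d5 = d1 - d2/5 - 2 = -13/15
  d6 = d2/3 = 8/9
  d7 = d3 + d1 = 11/3
  d8 = d1*4 + d3*5 - d6/4 = 148/9
  d9 = d4 - d8 = -49/9
  d10 = d9 + d8 = 11
Walk from origin (0, 0):
  seg 1: up by d8 = 148/9 → (0, 148/9)
  seg 2: right by d9 = -49/9 → (-49/9, 148/9)
  seg 3: up by d7 = 11/3 → (-49/9, 181/9)
  seg 4: right by d6 = 8/9 → (-41/9, 181/9)
  seg 5: up by d8 = 148/9 → (-41/9, 329/9)
  seg 6: down by d2 = 8/3 → (-41/9, 305/9)
  seg 7: down by d7 = 11/3 → (-41/9, 272/9)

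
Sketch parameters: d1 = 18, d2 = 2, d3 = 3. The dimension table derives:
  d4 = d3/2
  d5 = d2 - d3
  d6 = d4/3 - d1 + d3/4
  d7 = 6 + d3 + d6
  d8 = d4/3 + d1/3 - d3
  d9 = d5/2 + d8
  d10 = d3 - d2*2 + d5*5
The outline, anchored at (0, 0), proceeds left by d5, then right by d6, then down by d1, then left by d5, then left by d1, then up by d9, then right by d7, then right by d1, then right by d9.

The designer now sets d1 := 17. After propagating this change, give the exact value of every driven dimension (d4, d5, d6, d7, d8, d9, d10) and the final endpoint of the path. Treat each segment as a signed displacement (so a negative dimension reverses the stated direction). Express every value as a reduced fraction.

d4 = 3/2
d5 = -1
d6 = -63/4
d7 = -27/4
d8 = 19/6
d9 = 8/3
d10 = -6
endpoint = (-107/6, -43/3)

Apply edit: d1 := 17
  d4 = d3/2 = 3/2
  d5 = d2 - d3 = -1
  d6 = d4/3 - d1 + d3/4 = -63/4
  d7 = 6 + d3 + d6 = -27/4
  d8 = d4/3 + d1/3 - d3 = 19/6
  d9 = d5/2 + d8 = 8/3
  d10 = d3 - d2*2 + d5*5 = -6
Walk from origin (0, 0):
  seg 1: left by d5 = -1 → (1, 0)
  seg 2: right by d6 = -63/4 → (-59/4, 0)
  seg 3: down by d1 = 17 → (-59/4, -17)
  seg 4: left by d5 = -1 → (-55/4, -17)
  seg 5: left by d1 = 17 → (-123/4, -17)
  seg 6: up by d9 = 8/3 → (-123/4, -43/3)
  seg 7: right by d7 = -27/4 → (-75/2, -43/3)
  seg 8: right by d1 = 17 → (-41/2, -43/3)
  seg 9: right by d9 = 8/3 → (-107/6, -43/3)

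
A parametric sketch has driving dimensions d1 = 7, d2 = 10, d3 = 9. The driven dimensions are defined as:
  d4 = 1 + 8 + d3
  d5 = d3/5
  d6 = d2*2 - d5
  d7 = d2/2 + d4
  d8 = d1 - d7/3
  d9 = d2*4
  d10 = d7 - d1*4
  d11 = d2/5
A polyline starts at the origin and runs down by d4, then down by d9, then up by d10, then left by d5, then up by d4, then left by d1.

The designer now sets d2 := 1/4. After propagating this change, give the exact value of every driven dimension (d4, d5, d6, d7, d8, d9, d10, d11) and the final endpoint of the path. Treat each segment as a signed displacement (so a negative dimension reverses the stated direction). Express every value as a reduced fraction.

d4 = 18
d5 = 9/5
d6 = -13/10
d7 = 145/8
d8 = 23/24
d9 = 1
d10 = -79/8
d11 = 1/20
endpoint = (-44/5, -87/8)

Apply edit: d2 := 1/4
  d4 = 1 + 8 + d3 = 18
  d5 = d3/5 = 9/5
  d6 = d2*2 - d5 = -13/10
  d7 = d2/2 + d4 = 145/8
  d8 = d1 - d7/3 = 23/24
  d9 = d2*4 = 1
  d10 = d7 - d1*4 = -79/8
  d11 = d2/5 = 1/20
Walk from origin (0, 0):
  seg 1: down by d4 = 18 → (0, -18)
  seg 2: down by d9 = 1 → (0, -19)
  seg 3: up by d10 = -79/8 → (0, -231/8)
  seg 4: left by d5 = 9/5 → (-9/5, -231/8)
  seg 5: up by d4 = 18 → (-9/5, -87/8)
  seg 6: left by d1 = 7 → (-44/5, -87/8)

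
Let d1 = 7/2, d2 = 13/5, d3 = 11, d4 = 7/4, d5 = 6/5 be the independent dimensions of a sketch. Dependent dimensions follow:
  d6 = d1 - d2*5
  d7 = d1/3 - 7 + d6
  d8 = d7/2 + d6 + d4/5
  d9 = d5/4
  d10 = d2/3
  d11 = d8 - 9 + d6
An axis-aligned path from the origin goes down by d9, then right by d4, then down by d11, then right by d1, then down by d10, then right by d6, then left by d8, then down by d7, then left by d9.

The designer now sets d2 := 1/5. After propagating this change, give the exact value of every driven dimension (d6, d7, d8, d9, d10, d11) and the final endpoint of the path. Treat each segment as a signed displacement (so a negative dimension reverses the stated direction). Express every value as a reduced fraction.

Apply edit: d2 := 1/5
  d6 = d1 - d2*5 = 5/2
  d7 = d1/3 - 7 + d6 = -10/3
  d8 = d7/2 + d6 + d4/5 = 71/60
  d9 = d5/4 = 3/10
  d10 = d2/3 = 1/15
  d11 = d8 - 9 + d6 = -319/60
Walk from origin (0, 0):
  seg 1: down by d9 = 3/10 → (0, -3/10)
  seg 2: right by d4 = 7/4 → (7/4, -3/10)
  seg 3: down by d11 = -319/60 → (7/4, 301/60)
  seg 4: right by d1 = 7/2 → (21/4, 301/60)
  seg 5: down by d10 = 1/15 → (21/4, 99/20)
  seg 6: right by d6 = 5/2 → (31/4, 99/20)
  seg 7: left by d8 = 71/60 → (197/30, 99/20)
  seg 8: down by d7 = -10/3 → (197/30, 497/60)
  seg 9: left by d9 = 3/10 → (94/15, 497/60)

d6 = 5/2
d7 = -10/3
d8 = 71/60
d9 = 3/10
d10 = 1/15
d11 = -319/60
endpoint = (94/15, 497/60)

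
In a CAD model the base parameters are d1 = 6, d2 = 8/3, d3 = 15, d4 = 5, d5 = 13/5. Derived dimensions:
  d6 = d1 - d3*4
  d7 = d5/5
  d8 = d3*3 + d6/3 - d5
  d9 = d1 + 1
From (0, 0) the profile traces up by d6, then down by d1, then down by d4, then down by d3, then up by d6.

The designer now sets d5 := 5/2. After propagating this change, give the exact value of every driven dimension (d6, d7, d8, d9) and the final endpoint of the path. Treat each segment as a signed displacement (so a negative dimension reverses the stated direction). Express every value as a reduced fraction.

d6 = -54
d7 = 1/2
d8 = 49/2
d9 = 7
endpoint = (0, -134)

Apply edit: d5 := 5/2
  d6 = d1 - d3*4 = -54
  d7 = d5/5 = 1/2
  d8 = d3*3 + d6/3 - d5 = 49/2
  d9 = d1 + 1 = 7
Walk from origin (0, 0):
  seg 1: up by d6 = -54 → (0, -54)
  seg 2: down by d1 = 6 → (0, -60)
  seg 3: down by d4 = 5 → (0, -65)
  seg 4: down by d3 = 15 → (0, -80)
  seg 5: up by d6 = -54 → (0, -134)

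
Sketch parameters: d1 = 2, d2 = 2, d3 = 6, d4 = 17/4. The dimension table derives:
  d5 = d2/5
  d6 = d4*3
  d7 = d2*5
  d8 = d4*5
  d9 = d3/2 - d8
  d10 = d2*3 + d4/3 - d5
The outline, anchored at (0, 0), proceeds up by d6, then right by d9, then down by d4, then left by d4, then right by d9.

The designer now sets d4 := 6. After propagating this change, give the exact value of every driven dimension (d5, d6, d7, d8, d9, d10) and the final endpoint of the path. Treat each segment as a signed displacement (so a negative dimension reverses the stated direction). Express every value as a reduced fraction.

d5 = 2/5
d6 = 18
d7 = 10
d8 = 30
d9 = -27
d10 = 38/5
endpoint = (-60, 12)

Apply edit: d4 := 6
  d5 = d2/5 = 2/5
  d6 = d4*3 = 18
  d7 = d2*5 = 10
  d8 = d4*5 = 30
  d9 = d3/2 - d8 = -27
  d10 = d2*3 + d4/3 - d5 = 38/5
Walk from origin (0, 0):
  seg 1: up by d6 = 18 → (0, 18)
  seg 2: right by d9 = -27 → (-27, 18)
  seg 3: down by d4 = 6 → (-27, 12)
  seg 4: left by d4 = 6 → (-33, 12)
  seg 5: right by d9 = -27 → (-60, 12)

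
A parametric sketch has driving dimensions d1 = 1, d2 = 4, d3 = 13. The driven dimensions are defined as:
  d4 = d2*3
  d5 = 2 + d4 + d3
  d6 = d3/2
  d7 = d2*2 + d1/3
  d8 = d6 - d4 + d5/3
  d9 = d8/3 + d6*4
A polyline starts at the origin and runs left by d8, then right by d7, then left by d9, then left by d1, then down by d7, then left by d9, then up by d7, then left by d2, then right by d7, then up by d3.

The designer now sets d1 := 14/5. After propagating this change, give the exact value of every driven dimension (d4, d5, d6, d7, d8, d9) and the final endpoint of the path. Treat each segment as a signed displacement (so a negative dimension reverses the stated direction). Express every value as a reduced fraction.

d4 = 12
d5 = 27
d6 = 13/2
d7 = 134/15
d8 = 7/2
d9 = 163/6
endpoint = (-1403/30, 13)

Apply edit: d1 := 14/5
  d4 = d2*3 = 12
  d5 = 2 + d4 + d3 = 27
  d6 = d3/2 = 13/2
  d7 = d2*2 + d1/3 = 134/15
  d8 = d6 - d4 + d5/3 = 7/2
  d9 = d8/3 + d6*4 = 163/6
Walk from origin (0, 0):
  seg 1: left by d8 = 7/2 → (-7/2, 0)
  seg 2: right by d7 = 134/15 → (163/30, 0)
  seg 3: left by d9 = 163/6 → (-326/15, 0)
  seg 4: left by d1 = 14/5 → (-368/15, 0)
  seg 5: down by d7 = 134/15 → (-368/15, -134/15)
  seg 6: left by d9 = 163/6 → (-517/10, -134/15)
  seg 7: up by d7 = 134/15 → (-517/10, 0)
  seg 8: left by d2 = 4 → (-557/10, 0)
  seg 9: right by d7 = 134/15 → (-1403/30, 0)
  seg 10: up by d3 = 13 → (-1403/30, 13)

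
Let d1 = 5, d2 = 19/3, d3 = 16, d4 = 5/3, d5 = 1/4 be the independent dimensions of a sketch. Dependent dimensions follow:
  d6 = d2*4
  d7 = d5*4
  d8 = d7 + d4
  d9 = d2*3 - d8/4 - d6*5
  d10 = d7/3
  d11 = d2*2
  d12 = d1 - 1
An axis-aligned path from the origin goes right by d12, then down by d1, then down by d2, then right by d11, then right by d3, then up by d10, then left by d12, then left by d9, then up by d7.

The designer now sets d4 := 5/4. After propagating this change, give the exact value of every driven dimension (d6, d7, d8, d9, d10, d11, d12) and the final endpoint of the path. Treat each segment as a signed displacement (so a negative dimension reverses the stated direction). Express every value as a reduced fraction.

Apply edit: d4 := 5/4
  d6 = d2*4 = 76/3
  d7 = d5*4 = 1
  d8 = d7 + d4 = 9/4
  d9 = d2*3 - d8/4 - d6*5 = -5195/48
  d10 = d7/3 = 1/3
  d11 = d2*2 = 38/3
  d12 = d1 - 1 = 4
Walk from origin (0, 0):
  seg 1: right by d12 = 4 → (4, 0)
  seg 2: down by d1 = 5 → (4, -5)
  seg 3: down by d2 = 19/3 → (4, -34/3)
  seg 4: right by d11 = 38/3 → (50/3, -34/3)
  seg 5: right by d3 = 16 → (98/3, -34/3)
  seg 6: up by d10 = 1/3 → (98/3, -11)
  seg 7: left by d12 = 4 → (86/3, -11)
  seg 8: left by d9 = -5195/48 → (6571/48, -11)
  seg 9: up by d7 = 1 → (6571/48, -10)

d6 = 76/3
d7 = 1
d8 = 9/4
d9 = -5195/48
d10 = 1/3
d11 = 38/3
d12 = 4
endpoint = (6571/48, -10)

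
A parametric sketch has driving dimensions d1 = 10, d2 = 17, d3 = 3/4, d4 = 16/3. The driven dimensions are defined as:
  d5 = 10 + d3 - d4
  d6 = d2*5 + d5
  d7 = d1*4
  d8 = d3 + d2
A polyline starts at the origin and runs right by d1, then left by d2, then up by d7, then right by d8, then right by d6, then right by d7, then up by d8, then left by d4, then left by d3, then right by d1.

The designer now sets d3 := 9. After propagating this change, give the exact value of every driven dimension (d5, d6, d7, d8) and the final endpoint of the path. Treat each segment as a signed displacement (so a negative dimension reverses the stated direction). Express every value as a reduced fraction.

Apply edit: d3 := 9
  d5 = 10 + d3 - d4 = 41/3
  d6 = d2*5 + d5 = 296/3
  d7 = d1*4 = 40
  d8 = d3 + d2 = 26
Walk from origin (0, 0):
  seg 1: right by d1 = 10 → (10, 0)
  seg 2: left by d2 = 17 → (-7, 0)
  seg 3: up by d7 = 40 → (-7, 40)
  seg 4: right by d8 = 26 → (19, 40)
  seg 5: right by d6 = 296/3 → (353/3, 40)
  seg 6: right by d7 = 40 → (473/3, 40)
  seg 7: up by d8 = 26 → (473/3, 66)
  seg 8: left by d4 = 16/3 → (457/3, 66)
  seg 9: left by d3 = 9 → (430/3, 66)
  seg 10: right by d1 = 10 → (460/3, 66)

d5 = 41/3
d6 = 296/3
d7 = 40
d8 = 26
endpoint = (460/3, 66)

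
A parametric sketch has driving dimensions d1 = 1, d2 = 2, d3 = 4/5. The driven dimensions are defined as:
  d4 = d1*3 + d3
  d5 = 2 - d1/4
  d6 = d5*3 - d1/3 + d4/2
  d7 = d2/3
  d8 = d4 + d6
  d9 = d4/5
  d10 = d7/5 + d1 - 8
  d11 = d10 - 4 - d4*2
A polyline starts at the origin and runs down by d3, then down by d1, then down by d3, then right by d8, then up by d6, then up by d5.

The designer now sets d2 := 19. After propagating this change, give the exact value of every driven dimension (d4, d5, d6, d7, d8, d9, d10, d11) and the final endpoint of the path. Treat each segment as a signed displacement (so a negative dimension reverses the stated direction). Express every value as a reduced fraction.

d4 = 19/5
d5 = 7/4
d6 = 409/60
d7 = 19/3
d8 = 637/60
d9 = 19/25
d10 = -86/15
d11 = -52/3
endpoint = (637/60, 179/30)

Apply edit: d2 := 19
  d4 = d1*3 + d3 = 19/5
  d5 = 2 - d1/4 = 7/4
  d6 = d5*3 - d1/3 + d4/2 = 409/60
  d7 = d2/3 = 19/3
  d8 = d4 + d6 = 637/60
  d9 = d4/5 = 19/25
  d10 = d7/5 + d1 - 8 = -86/15
  d11 = d10 - 4 - d4*2 = -52/3
Walk from origin (0, 0):
  seg 1: down by d3 = 4/5 → (0, -4/5)
  seg 2: down by d1 = 1 → (0, -9/5)
  seg 3: down by d3 = 4/5 → (0, -13/5)
  seg 4: right by d8 = 637/60 → (637/60, -13/5)
  seg 5: up by d6 = 409/60 → (637/60, 253/60)
  seg 6: up by d5 = 7/4 → (637/60, 179/30)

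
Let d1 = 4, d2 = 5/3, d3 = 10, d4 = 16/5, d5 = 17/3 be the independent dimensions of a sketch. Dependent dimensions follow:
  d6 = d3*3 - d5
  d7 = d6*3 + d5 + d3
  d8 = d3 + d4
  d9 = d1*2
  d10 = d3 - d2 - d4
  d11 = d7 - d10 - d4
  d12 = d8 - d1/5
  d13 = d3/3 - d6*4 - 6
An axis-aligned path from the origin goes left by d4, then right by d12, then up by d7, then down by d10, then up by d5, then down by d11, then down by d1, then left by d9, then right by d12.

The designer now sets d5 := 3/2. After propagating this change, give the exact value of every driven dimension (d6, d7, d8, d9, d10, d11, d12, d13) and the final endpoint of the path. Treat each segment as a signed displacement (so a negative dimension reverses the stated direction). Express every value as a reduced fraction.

Apply edit: d5 := 3/2
  d6 = d3*3 - d5 = 57/2
  d7 = d6*3 + d5 + d3 = 97
  d8 = d3 + d4 = 66/5
  d9 = d1*2 = 8
  d10 = d3 - d2 - d4 = 77/15
  d11 = d7 - d10 - d4 = 266/3
  d12 = d8 - d1/5 = 62/5
  d13 = d3/3 - d6*4 - 6 = -350/3
Walk from origin (0, 0):
  seg 1: left by d4 = 16/5 → (-16/5, 0)
  seg 2: right by d12 = 62/5 → (46/5, 0)
  seg 3: up by d7 = 97 → (46/5, 97)
  seg 4: down by d10 = 77/15 → (46/5, 1378/15)
  seg 5: up by d5 = 3/2 → (46/5, 2801/30)
  seg 6: down by d11 = 266/3 → (46/5, 47/10)
  seg 7: down by d1 = 4 → (46/5, 7/10)
  seg 8: left by d9 = 8 → (6/5, 7/10)
  seg 9: right by d12 = 62/5 → (68/5, 7/10)

d6 = 57/2
d7 = 97
d8 = 66/5
d9 = 8
d10 = 77/15
d11 = 266/3
d12 = 62/5
d13 = -350/3
endpoint = (68/5, 7/10)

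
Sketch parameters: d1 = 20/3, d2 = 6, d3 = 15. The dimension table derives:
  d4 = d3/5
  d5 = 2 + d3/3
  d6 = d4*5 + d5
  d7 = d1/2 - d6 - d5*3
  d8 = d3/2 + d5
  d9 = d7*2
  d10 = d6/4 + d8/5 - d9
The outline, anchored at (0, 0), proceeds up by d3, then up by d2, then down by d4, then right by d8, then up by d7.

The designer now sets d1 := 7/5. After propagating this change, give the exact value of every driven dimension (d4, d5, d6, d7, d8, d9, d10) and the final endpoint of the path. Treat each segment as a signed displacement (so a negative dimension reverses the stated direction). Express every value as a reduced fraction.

d4 = 3
d5 = 7
d6 = 22
d7 = -423/10
d8 = 29/2
d9 = -423/5
d10 = 93
endpoint = (29/2, -243/10)

Apply edit: d1 := 7/5
  d4 = d3/5 = 3
  d5 = 2 + d3/3 = 7
  d6 = d4*5 + d5 = 22
  d7 = d1/2 - d6 - d5*3 = -423/10
  d8 = d3/2 + d5 = 29/2
  d9 = d7*2 = -423/5
  d10 = d6/4 + d8/5 - d9 = 93
Walk from origin (0, 0):
  seg 1: up by d3 = 15 → (0, 15)
  seg 2: up by d2 = 6 → (0, 21)
  seg 3: down by d4 = 3 → (0, 18)
  seg 4: right by d8 = 29/2 → (29/2, 18)
  seg 5: up by d7 = -423/10 → (29/2, -243/10)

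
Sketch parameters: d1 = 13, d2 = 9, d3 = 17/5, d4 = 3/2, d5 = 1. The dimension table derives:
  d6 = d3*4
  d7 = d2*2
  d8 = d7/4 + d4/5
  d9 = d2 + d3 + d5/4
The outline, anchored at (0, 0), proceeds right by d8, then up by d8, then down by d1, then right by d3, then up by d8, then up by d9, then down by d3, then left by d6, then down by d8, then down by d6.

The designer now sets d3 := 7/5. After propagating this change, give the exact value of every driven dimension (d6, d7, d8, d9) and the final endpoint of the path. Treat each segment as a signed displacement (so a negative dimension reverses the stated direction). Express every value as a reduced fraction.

Apply edit: d3 := 7/5
  d6 = d3*4 = 28/5
  d7 = d2*2 = 18
  d8 = d7/4 + d4/5 = 24/5
  d9 = d2 + d3 + d5/4 = 213/20
Walk from origin (0, 0):
  seg 1: right by d8 = 24/5 → (24/5, 0)
  seg 2: up by d8 = 24/5 → (24/5, 24/5)
  seg 3: down by d1 = 13 → (24/5, -41/5)
  seg 4: right by d3 = 7/5 → (31/5, -41/5)
  seg 5: up by d8 = 24/5 → (31/5, -17/5)
  seg 6: up by d9 = 213/20 → (31/5, 29/4)
  seg 7: down by d3 = 7/5 → (31/5, 117/20)
  seg 8: left by d6 = 28/5 → (3/5, 117/20)
  seg 9: down by d8 = 24/5 → (3/5, 21/20)
  seg 10: down by d6 = 28/5 → (3/5, -91/20)

d6 = 28/5
d7 = 18
d8 = 24/5
d9 = 213/20
endpoint = (3/5, -91/20)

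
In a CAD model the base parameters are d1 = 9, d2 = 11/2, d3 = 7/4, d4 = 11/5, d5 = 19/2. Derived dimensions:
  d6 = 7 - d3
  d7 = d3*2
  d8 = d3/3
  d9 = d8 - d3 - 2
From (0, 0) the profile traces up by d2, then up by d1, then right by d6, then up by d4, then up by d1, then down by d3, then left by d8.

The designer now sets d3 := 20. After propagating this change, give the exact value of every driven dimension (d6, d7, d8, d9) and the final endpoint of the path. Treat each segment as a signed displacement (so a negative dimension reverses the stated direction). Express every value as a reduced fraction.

Apply edit: d3 := 20
  d6 = 7 - d3 = -13
  d7 = d3*2 = 40
  d8 = d3/3 = 20/3
  d9 = d8 - d3 - 2 = -46/3
Walk from origin (0, 0):
  seg 1: up by d2 = 11/2 → (0, 11/2)
  seg 2: up by d1 = 9 → (0, 29/2)
  seg 3: right by d6 = -13 → (-13, 29/2)
  seg 4: up by d4 = 11/5 → (-13, 167/10)
  seg 5: up by d1 = 9 → (-13, 257/10)
  seg 6: down by d3 = 20 → (-13, 57/10)
  seg 7: left by d8 = 20/3 → (-59/3, 57/10)

d6 = -13
d7 = 40
d8 = 20/3
d9 = -46/3
endpoint = (-59/3, 57/10)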